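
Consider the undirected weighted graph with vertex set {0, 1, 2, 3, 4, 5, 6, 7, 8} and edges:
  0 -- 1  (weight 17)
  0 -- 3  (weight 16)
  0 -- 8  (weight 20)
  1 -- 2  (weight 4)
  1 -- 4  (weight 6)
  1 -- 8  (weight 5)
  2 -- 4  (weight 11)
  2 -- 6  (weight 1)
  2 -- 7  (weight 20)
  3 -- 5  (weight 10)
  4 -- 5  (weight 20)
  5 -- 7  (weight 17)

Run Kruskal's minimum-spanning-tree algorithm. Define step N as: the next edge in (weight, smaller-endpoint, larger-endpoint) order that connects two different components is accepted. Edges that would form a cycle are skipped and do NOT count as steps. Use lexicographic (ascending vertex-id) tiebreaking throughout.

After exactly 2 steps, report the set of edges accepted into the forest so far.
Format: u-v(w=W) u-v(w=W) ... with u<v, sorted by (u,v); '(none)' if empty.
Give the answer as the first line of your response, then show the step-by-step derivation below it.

1-2(w=4) 2-6(w=1)

step 1: add edge 2-6 (w=1); MST = {2-6(w=1)}
step 2: add edge 1-2 (w=4); MST = {1-2(w=4) 2-6(w=1)}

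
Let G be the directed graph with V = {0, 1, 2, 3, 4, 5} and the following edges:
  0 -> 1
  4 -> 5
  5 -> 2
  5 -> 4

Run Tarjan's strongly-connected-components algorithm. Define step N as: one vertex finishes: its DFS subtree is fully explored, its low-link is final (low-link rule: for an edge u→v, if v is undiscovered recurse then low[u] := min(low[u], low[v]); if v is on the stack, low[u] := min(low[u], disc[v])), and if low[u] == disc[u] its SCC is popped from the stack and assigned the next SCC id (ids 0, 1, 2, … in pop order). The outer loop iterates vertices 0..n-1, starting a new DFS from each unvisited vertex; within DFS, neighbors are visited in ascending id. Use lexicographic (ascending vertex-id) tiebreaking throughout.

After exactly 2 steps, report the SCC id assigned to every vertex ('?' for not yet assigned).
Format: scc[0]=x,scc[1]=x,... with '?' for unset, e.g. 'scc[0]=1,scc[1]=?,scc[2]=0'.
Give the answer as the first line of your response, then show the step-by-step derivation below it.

scc[0]=1,scc[1]=0,scc[2]=?,scc[3]=?,scc[4]=?,scc[5]=?

step 1: low=(low[0]=0,low[1]=1,low[2]=?,low[3]=?,low[4]=?,low[5]=?); scc=(scc[0]=?,scc[1]=0,scc[2]=?,scc[3]=?,scc[4]=?,scc[5]=?)
step 2: low=(low[0]=0,low[1]=1,low[2]=?,low[3]=?,low[4]=?,low[5]=?); scc=(scc[0]=1,scc[1]=0,scc[2]=?,scc[3]=?,scc[4]=?,scc[5]=?)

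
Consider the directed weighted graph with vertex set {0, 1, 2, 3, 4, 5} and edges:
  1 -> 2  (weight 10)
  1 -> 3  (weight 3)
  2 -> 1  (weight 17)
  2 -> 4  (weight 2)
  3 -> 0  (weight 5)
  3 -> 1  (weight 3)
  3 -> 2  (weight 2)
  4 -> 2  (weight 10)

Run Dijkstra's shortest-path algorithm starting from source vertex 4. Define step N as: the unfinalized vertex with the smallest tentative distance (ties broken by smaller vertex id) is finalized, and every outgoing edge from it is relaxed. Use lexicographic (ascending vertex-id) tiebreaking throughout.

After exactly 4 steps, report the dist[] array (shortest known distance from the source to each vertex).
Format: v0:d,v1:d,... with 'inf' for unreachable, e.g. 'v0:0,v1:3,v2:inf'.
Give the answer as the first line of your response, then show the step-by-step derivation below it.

v0:35,v1:27,v2:10,v3:30,v4:0,v5:inf

step 1: dist = v0:inf,v1:inf,v2:10,v3:inf,v4:0,v5:inf
step 2: dist = v0:inf,v1:27,v2:10,v3:inf,v4:0,v5:inf
step 3: dist = v0:inf,v1:27,v2:10,v3:30,v4:0,v5:inf
step 4: dist = v0:35,v1:27,v2:10,v3:30,v4:0,v5:inf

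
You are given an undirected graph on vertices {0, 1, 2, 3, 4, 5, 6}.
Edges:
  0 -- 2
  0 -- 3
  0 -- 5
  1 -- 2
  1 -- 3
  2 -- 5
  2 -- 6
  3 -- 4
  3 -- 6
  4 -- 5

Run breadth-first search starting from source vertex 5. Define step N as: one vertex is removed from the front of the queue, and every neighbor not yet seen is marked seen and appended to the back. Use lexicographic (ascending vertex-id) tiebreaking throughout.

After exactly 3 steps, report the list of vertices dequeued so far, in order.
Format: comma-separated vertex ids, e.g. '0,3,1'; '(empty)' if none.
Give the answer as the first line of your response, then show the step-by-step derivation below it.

5,0,2

step 1: dequeue 5; queue=[0,2,4]; order=5
step 2: dequeue 0; queue=[2,4,3]; order=5,0
step 3: dequeue 2; queue=[4,3,1,6]; order=5,0,2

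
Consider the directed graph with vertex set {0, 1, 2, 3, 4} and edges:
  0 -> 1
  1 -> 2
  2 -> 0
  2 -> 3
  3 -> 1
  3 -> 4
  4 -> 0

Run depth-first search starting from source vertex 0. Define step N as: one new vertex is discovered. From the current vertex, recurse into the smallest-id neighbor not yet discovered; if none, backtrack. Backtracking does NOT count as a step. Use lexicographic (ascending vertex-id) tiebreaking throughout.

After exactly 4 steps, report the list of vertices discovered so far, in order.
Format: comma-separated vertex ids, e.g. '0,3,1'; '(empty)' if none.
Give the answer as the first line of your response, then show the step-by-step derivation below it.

0,1,2,3

step 1: discover 0; path=0; order=0
step 2: discover 1; path=0>1; order=0,1
step 3: discover 2; path=0>1>2; order=0,1,2
step 4: discover 3; path=0>1>2>3; order=0,1,2,3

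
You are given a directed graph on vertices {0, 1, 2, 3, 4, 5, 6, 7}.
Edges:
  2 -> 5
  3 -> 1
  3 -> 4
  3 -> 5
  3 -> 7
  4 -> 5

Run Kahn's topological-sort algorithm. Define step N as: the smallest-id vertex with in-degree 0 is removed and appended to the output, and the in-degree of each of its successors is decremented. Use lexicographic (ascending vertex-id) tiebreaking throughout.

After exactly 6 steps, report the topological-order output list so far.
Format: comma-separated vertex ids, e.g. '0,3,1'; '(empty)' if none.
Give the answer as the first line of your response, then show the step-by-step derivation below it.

0,2,3,1,4,5

step 1: output 0; order=[0]; indeg=(0,1,0,0,1,3,0,1)
step 2: output 2; order=[0,2]; indeg=(0,1,0,0,1,2,0,1)
step 3: output 3; order=[0,2,3]; indeg=(0,0,0,0,0,1,0,0)
step 4: output 1; order=[0,2,3,1]; indeg=(0,0,0,0,0,1,0,0)
step 5: output 4; order=[0,2,3,1,4]; indeg=(0,0,0,0,0,0,0,0)
step 6: output 5; order=[0,2,3,1,4,5]; indeg=(0,0,0,0,0,0,0,0)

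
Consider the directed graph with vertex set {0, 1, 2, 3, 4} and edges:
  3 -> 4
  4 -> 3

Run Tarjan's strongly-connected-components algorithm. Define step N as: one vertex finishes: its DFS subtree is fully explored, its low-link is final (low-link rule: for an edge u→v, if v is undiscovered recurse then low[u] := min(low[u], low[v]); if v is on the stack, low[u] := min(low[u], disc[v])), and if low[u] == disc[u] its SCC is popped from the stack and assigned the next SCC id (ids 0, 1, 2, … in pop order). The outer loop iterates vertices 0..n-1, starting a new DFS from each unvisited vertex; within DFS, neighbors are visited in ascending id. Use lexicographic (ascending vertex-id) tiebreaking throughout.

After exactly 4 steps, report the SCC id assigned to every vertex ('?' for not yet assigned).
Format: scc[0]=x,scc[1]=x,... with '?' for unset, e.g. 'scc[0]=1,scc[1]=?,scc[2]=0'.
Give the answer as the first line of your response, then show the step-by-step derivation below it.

scc[0]=0,scc[1]=1,scc[2]=2,scc[3]=?,scc[4]=?

step 1: low=(low[0]=0,low[1]=?,low[2]=?,low[3]=?,low[4]=?); scc=(scc[0]=0,scc[1]=?,scc[2]=?,scc[3]=?,scc[4]=?)
step 2: low=(low[0]=0,low[1]=1,low[2]=?,low[3]=?,low[4]=?); scc=(scc[0]=0,scc[1]=1,scc[2]=?,scc[3]=?,scc[4]=?)
step 3: low=(low[0]=0,low[1]=1,low[2]=2,low[3]=?,low[4]=?); scc=(scc[0]=0,scc[1]=1,scc[2]=2,scc[3]=?,scc[4]=?)
step 4: low=(low[0]=0,low[1]=1,low[2]=2,low[3]=3,low[4]=3); scc=(scc[0]=0,scc[1]=1,scc[2]=2,scc[3]=?,scc[4]=?)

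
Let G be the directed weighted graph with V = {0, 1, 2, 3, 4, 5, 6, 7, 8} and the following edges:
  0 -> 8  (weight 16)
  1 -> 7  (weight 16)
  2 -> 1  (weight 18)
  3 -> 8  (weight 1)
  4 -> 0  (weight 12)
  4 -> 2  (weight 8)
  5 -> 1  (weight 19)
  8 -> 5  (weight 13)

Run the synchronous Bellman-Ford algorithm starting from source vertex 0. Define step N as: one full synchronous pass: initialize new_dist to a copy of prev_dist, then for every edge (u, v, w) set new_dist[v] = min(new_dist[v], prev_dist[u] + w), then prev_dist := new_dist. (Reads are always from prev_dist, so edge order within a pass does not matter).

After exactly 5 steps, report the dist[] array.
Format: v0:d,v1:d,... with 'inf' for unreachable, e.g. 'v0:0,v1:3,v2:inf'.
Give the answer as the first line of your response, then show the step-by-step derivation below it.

v0:0,v1:48,v2:inf,v3:inf,v4:inf,v5:29,v6:inf,v7:64,v8:16

step 1: dist = v0:0,v1:inf,v2:inf,v3:inf,v4:inf,v5:inf,v6:inf,v7:inf,v8:16
step 2: dist = v0:0,v1:inf,v2:inf,v3:inf,v4:inf,v5:29,v6:inf,v7:inf,v8:16
step 3: dist = v0:0,v1:48,v2:inf,v3:inf,v4:inf,v5:29,v6:inf,v7:inf,v8:16
step 4: dist = v0:0,v1:48,v2:inf,v3:inf,v4:inf,v5:29,v6:inf,v7:64,v8:16
step 5: dist = v0:0,v1:48,v2:inf,v3:inf,v4:inf,v5:29,v6:inf,v7:64,v8:16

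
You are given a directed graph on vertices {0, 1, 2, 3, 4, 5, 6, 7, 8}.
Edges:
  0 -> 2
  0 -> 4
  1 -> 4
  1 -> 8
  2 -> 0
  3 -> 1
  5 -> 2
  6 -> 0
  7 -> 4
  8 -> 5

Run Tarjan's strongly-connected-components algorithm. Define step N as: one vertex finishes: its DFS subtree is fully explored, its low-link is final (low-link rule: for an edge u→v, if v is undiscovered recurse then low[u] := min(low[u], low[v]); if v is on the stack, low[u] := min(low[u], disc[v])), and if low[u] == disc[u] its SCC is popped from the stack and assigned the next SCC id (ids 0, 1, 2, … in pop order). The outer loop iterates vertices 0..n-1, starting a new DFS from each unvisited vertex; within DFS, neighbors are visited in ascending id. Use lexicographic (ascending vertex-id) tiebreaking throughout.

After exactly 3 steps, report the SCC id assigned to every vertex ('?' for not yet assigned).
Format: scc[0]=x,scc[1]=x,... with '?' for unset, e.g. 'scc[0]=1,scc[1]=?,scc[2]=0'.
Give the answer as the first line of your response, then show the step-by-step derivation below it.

scc[0]=1,scc[1]=?,scc[2]=1,scc[3]=?,scc[4]=0,scc[5]=?,scc[6]=?,scc[7]=?,scc[8]=?

step 1: low=(low[0]=0,low[1]=?,low[2]=0,low[3]=?,low[4]=?,low[5]=?,low[6]=?,low[7]=?,low[8]=?); scc=(scc[0]=?,scc[1]=?,scc[2]=?,scc[3]=?,scc[4]=?,scc[5]=?,scc[6]=?,scc[7]=?,scc[8]=?)
step 2: low=(low[0]=0,low[1]=?,low[2]=0,low[3]=?,low[4]=2,low[5]=?,low[6]=?,low[7]=?,low[8]=?); scc=(scc[0]=?,scc[1]=?,scc[2]=?,scc[3]=?,scc[4]=0,scc[5]=?,scc[6]=?,scc[7]=?,scc[8]=?)
step 3: low=(low[0]=0,low[1]=?,low[2]=0,low[3]=?,low[4]=2,low[5]=?,low[6]=?,low[7]=?,low[8]=?); scc=(scc[0]=1,scc[1]=?,scc[2]=1,scc[3]=?,scc[4]=0,scc[5]=?,scc[6]=?,scc[7]=?,scc[8]=?)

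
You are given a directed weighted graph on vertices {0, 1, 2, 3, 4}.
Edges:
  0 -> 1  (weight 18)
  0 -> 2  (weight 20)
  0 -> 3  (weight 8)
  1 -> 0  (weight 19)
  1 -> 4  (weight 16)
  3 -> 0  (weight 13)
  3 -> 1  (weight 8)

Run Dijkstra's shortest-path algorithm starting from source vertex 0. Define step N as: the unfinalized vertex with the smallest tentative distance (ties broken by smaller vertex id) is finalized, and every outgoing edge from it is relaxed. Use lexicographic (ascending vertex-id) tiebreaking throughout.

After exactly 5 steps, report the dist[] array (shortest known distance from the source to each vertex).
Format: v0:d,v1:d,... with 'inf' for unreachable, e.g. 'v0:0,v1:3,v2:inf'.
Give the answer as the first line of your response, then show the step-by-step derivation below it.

v0:0,v1:16,v2:20,v3:8,v4:32

step 1: dist = v0:0,v1:18,v2:20,v3:8,v4:inf
step 2: dist = v0:0,v1:16,v2:20,v3:8,v4:inf
step 3: dist = v0:0,v1:16,v2:20,v3:8,v4:32
step 4: dist = v0:0,v1:16,v2:20,v3:8,v4:32
step 5: dist = v0:0,v1:16,v2:20,v3:8,v4:32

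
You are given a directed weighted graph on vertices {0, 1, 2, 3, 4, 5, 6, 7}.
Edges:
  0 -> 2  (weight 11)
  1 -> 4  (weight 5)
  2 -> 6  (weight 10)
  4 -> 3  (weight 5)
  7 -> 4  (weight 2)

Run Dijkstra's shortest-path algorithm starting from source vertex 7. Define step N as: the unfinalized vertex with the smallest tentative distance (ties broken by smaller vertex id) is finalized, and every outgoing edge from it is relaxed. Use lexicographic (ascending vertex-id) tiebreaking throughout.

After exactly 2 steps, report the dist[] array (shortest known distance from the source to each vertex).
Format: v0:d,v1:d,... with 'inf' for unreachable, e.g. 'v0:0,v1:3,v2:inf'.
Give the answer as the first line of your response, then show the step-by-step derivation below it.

v0:inf,v1:inf,v2:inf,v3:7,v4:2,v5:inf,v6:inf,v7:0

step 1: dist = v0:inf,v1:inf,v2:inf,v3:inf,v4:2,v5:inf,v6:inf,v7:0
step 2: dist = v0:inf,v1:inf,v2:inf,v3:7,v4:2,v5:inf,v6:inf,v7:0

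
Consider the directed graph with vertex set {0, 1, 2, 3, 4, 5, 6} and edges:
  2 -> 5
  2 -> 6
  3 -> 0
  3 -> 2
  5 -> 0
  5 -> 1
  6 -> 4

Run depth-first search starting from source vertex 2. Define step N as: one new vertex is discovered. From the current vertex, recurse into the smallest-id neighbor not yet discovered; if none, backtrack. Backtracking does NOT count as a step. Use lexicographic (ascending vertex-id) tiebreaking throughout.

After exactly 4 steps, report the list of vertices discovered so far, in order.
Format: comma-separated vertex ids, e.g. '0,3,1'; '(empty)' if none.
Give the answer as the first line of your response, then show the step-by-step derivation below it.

2,5,0,1

step 1: discover 2; path=2; order=2
step 2: discover 5; path=2>5; order=2,5
step 3: discover 0; path=2>5>0; order=2,5,0
step 4: discover 1; path=2>5>1; order=2,5,0,1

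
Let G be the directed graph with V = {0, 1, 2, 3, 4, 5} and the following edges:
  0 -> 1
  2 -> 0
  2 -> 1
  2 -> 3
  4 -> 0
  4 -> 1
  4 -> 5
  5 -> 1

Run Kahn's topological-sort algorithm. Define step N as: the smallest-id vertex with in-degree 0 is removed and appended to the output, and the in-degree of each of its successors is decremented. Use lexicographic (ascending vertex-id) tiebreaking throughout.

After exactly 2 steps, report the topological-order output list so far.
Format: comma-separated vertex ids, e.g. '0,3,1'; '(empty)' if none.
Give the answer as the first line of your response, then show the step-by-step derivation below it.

2,3

step 1: output 2; order=[2]; indeg=(1,3,0,0,0,1)
step 2: output 3; order=[2,3]; indeg=(1,3,0,0,0,1)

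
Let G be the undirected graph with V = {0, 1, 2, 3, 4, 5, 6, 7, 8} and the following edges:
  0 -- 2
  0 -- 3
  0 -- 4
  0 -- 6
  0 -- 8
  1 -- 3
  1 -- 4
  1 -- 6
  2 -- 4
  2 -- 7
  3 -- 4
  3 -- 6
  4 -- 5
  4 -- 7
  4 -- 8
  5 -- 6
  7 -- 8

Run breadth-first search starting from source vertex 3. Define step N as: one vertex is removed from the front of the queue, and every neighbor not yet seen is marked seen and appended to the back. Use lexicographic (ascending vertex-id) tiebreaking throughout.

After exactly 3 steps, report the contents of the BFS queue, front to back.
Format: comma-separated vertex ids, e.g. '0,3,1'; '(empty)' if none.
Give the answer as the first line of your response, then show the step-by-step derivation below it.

4,6,2,8

step 1: dequeue 3; queue=[0,1,4,6]; order=3
step 2: dequeue 0; queue=[1,4,6,2,8]; order=3,0
step 3: dequeue 1; queue=[4,6,2,8]; order=3,0,1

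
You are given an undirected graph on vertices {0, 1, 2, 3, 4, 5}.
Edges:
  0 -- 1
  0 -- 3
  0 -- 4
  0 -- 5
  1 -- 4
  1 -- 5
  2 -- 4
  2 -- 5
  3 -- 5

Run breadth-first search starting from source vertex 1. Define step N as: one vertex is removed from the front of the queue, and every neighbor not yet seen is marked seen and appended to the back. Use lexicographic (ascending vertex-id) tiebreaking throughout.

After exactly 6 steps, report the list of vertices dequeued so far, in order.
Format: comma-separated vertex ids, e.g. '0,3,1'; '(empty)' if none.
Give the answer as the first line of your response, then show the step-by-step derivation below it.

1,0,4,5,3,2

step 1: dequeue 1; queue=[0,4,5]; order=1
step 2: dequeue 0; queue=[4,5,3]; order=1,0
step 3: dequeue 4; queue=[5,3,2]; order=1,0,4
step 4: dequeue 5; queue=[3,2]; order=1,0,4,5
step 5: dequeue 3; queue=[2]; order=1,0,4,5,3
step 6: dequeue 2; queue=[(empty)]; order=1,0,4,5,3,2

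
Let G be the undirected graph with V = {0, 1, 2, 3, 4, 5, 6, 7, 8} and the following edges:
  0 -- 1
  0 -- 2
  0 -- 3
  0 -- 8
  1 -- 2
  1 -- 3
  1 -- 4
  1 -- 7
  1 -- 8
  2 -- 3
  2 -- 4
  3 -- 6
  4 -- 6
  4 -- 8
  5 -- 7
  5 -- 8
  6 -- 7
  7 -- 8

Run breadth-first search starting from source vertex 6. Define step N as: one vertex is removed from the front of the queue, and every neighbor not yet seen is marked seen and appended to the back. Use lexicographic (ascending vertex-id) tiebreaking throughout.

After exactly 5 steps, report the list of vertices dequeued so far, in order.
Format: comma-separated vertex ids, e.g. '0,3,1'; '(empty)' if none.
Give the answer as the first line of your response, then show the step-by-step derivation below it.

6,3,4,7,0

step 1: dequeue 6; queue=[3,4,7]; order=6
step 2: dequeue 3; queue=[4,7,0,1,2]; order=6,3
step 3: dequeue 4; queue=[7,0,1,2,8]; order=6,3,4
step 4: dequeue 7; queue=[0,1,2,8,5]; order=6,3,4,7
step 5: dequeue 0; queue=[1,2,8,5]; order=6,3,4,7,0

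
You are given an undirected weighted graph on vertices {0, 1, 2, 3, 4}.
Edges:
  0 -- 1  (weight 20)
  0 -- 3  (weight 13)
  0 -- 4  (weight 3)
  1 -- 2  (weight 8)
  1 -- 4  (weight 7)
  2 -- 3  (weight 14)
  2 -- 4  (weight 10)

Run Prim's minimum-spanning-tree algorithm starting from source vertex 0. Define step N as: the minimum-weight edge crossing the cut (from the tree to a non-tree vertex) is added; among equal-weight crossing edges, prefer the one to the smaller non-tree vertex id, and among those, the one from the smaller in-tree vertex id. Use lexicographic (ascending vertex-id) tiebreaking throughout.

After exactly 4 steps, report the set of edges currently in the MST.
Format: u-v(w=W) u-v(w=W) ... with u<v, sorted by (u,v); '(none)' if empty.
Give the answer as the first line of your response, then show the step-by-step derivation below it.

0-3(w=13) 0-4(w=3) 1-2(w=8) 1-4(w=7)

step 1: add edge 0-4 (w=3); MST = {0-4(w=3)}
step 2: add edge 1-4 (w=7); MST = {0-4(w=3) 1-4(w=7)}
step 3: add edge 1-2 (w=8); MST = {0-4(w=3) 1-2(w=8) 1-4(w=7)}
step 4: add edge 0-3 (w=13); MST = {0-3(w=13) 0-4(w=3) 1-2(w=8) 1-4(w=7)}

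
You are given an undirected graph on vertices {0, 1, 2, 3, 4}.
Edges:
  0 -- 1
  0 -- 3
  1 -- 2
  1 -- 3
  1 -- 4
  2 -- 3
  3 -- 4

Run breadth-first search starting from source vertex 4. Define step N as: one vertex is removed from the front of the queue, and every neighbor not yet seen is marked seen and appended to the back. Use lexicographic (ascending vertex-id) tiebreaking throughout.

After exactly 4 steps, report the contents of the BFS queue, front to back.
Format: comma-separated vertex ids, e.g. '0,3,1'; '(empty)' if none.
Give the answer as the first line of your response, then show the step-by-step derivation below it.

2

step 1: dequeue 4; queue=[1,3]; order=4
step 2: dequeue 1; queue=[3,0,2]; order=4,1
step 3: dequeue 3; queue=[0,2]; order=4,1,3
step 4: dequeue 0; queue=[2]; order=4,1,3,0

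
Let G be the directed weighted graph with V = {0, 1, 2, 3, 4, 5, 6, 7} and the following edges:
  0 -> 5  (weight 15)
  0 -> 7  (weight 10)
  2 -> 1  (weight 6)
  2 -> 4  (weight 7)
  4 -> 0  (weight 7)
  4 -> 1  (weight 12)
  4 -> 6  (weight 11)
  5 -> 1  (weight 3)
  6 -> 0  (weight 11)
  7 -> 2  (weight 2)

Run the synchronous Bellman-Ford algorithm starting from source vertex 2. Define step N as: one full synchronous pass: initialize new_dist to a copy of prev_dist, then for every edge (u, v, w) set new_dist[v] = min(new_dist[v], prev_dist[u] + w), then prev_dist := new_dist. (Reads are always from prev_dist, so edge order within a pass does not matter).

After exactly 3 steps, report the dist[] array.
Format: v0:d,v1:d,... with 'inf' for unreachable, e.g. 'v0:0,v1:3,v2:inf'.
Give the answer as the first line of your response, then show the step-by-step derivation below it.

v0:14,v1:6,v2:0,v3:inf,v4:7,v5:29,v6:18,v7:24

step 1: dist = v0:inf,v1:6,v2:0,v3:inf,v4:7,v5:inf,v6:inf,v7:inf
step 2: dist = v0:14,v1:6,v2:0,v3:inf,v4:7,v5:inf,v6:18,v7:inf
step 3: dist = v0:14,v1:6,v2:0,v3:inf,v4:7,v5:29,v6:18,v7:24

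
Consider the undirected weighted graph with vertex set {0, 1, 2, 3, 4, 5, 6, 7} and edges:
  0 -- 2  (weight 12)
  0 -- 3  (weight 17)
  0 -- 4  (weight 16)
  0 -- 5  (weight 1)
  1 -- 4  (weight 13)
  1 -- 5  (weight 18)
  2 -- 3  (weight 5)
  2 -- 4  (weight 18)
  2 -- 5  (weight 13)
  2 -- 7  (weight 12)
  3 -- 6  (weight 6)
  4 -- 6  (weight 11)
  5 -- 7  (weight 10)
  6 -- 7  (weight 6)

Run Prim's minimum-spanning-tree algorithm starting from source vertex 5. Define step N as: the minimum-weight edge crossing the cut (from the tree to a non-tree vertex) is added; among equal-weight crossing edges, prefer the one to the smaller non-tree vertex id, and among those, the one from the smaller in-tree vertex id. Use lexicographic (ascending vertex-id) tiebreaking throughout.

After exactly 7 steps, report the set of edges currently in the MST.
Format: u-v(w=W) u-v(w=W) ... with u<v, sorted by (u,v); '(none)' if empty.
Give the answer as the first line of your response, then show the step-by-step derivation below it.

0-5(w=1) 1-4(w=13) 2-3(w=5) 3-6(w=6) 4-6(w=11) 5-7(w=10) 6-7(w=6)

step 1: add edge 0-5 (w=1); MST = {0-5(w=1)}
step 2: add edge 5-7 (w=10); MST = {0-5(w=1) 5-7(w=10)}
step 3: add edge 6-7 (w=6); MST = {0-5(w=1) 5-7(w=10) 6-7(w=6)}
step 4: add edge 3-6 (w=6); MST = {0-5(w=1) 3-6(w=6) 5-7(w=10) 6-7(w=6)}
step 5: add edge 2-3 (w=5); MST = {0-5(w=1) 2-3(w=5) 3-6(w=6) 5-7(w=10) 6-7(w=6)}
step 6: add edge 4-6 (w=11); MST = {0-5(w=1) 2-3(w=5) 3-6(w=6) 4-6(w=11) 5-7(w=10) 6-7(w=6)}
step 7: add edge 1-4 (w=13); MST = {0-5(w=1) 1-4(w=13) 2-3(w=5) 3-6(w=6) 4-6(w=11) 5-7(w=10) 6-7(w=6)}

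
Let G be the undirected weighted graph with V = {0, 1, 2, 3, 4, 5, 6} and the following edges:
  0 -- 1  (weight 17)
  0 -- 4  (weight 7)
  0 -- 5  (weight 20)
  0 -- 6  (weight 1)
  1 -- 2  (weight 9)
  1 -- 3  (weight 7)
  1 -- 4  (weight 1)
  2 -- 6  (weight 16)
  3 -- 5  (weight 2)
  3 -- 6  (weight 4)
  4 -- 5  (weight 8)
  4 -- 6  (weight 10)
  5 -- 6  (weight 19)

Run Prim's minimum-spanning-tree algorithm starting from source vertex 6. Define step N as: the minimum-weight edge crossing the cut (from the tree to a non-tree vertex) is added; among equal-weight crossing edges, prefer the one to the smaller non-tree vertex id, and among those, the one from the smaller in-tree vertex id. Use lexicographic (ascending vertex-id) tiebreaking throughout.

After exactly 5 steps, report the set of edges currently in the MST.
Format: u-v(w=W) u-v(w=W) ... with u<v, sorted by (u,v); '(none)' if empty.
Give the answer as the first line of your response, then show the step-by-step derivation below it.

0-6(w=1) 1-3(w=7) 1-4(w=1) 3-5(w=2) 3-6(w=4)

step 1: add edge 0-6 (w=1); MST = {0-6(w=1)}
step 2: add edge 3-6 (w=4); MST = {0-6(w=1) 3-6(w=4)}
step 3: add edge 3-5 (w=2); MST = {0-6(w=1) 3-5(w=2) 3-6(w=4)}
step 4: add edge 1-3 (w=7); MST = {0-6(w=1) 1-3(w=7) 3-5(w=2) 3-6(w=4)}
step 5: add edge 1-4 (w=1); MST = {0-6(w=1) 1-3(w=7) 1-4(w=1) 3-5(w=2) 3-6(w=4)}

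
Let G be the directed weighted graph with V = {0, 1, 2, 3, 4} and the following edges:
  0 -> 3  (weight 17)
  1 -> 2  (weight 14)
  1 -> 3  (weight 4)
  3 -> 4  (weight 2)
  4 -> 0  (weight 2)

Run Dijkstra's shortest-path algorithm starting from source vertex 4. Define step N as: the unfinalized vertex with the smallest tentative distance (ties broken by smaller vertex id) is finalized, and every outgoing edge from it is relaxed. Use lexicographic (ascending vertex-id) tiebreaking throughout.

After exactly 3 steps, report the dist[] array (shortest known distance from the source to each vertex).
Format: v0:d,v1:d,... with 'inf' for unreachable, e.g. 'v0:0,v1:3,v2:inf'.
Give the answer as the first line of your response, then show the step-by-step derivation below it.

v0:2,v1:inf,v2:inf,v3:19,v4:0

step 1: dist = v0:2,v1:inf,v2:inf,v3:inf,v4:0
step 2: dist = v0:2,v1:inf,v2:inf,v3:19,v4:0
step 3: dist = v0:2,v1:inf,v2:inf,v3:19,v4:0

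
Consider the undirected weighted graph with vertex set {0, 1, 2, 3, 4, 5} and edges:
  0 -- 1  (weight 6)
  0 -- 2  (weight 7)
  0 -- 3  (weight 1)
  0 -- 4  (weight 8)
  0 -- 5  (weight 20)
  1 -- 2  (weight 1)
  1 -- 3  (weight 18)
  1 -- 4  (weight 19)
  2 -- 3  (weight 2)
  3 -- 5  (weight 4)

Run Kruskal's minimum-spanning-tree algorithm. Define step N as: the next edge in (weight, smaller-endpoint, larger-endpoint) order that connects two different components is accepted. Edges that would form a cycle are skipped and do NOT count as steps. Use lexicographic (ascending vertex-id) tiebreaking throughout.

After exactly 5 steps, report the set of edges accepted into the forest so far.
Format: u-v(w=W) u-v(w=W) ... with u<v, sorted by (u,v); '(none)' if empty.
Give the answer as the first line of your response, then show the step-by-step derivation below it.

0-3(w=1) 0-4(w=8) 1-2(w=1) 2-3(w=2) 3-5(w=4)

step 1: add edge 0-3 (w=1); MST = {0-3(w=1)}
step 2: add edge 1-2 (w=1); MST = {0-3(w=1) 1-2(w=1)}
step 3: add edge 2-3 (w=2); MST = {0-3(w=1) 1-2(w=1) 2-3(w=2)}
step 4: add edge 3-5 (w=4); MST = {0-3(w=1) 1-2(w=1) 2-3(w=2) 3-5(w=4)}
step 5: add edge 0-4 (w=8); MST = {0-3(w=1) 0-4(w=8) 1-2(w=1) 2-3(w=2) 3-5(w=4)}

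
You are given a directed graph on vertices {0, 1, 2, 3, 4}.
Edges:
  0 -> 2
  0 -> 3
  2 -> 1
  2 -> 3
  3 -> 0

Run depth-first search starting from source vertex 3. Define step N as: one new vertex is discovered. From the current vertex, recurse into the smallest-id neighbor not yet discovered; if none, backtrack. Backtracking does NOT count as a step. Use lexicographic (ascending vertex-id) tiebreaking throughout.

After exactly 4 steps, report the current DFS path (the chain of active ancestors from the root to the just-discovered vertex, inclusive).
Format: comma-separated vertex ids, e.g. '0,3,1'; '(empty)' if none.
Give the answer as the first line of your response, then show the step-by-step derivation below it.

3,0,2,1

step 1: discover 3; path=3; order=3
step 2: discover 0; path=3>0; order=3,0
step 3: discover 2; path=3>0>2; order=3,0,2
step 4: discover 1; path=3>0>2>1; order=3,0,2,1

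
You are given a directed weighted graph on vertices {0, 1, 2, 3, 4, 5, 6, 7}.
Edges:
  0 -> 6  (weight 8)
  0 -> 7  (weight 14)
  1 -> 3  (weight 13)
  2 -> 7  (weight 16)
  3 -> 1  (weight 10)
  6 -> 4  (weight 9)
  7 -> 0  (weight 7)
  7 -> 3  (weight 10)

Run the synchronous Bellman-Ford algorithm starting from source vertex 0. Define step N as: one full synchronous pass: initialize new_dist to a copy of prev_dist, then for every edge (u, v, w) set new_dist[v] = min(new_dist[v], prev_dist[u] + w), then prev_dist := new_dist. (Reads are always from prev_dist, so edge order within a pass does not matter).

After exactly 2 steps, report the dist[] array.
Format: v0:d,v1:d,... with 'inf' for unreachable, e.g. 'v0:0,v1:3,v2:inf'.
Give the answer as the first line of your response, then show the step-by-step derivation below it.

v0:0,v1:inf,v2:inf,v3:24,v4:17,v5:inf,v6:8,v7:14

step 1: dist = v0:0,v1:inf,v2:inf,v3:inf,v4:inf,v5:inf,v6:8,v7:14
step 2: dist = v0:0,v1:inf,v2:inf,v3:24,v4:17,v5:inf,v6:8,v7:14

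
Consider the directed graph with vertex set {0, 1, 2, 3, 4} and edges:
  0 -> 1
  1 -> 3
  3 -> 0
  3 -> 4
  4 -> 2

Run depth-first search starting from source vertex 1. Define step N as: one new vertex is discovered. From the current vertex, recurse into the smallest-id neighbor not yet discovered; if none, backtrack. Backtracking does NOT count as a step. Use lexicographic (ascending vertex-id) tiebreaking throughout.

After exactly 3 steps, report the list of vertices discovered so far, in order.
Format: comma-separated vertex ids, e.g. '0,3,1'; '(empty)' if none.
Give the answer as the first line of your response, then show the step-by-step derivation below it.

1,3,0

step 1: discover 1; path=1; order=1
step 2: discover 3; path=1>3; order=1,3
step 3: discover 0; path=1>3>0; order=1,3,0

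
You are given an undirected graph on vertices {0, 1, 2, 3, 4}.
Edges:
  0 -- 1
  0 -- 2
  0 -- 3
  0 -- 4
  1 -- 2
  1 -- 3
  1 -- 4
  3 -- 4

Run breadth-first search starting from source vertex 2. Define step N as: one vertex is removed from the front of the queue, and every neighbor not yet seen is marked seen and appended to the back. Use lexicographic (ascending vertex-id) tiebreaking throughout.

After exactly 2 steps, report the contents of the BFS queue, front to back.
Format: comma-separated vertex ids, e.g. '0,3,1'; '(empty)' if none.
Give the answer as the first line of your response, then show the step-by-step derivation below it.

1,3,4

step 1: dequeue 2; queue=[0,1]; order=2
step 2: dequeue 0; queue=[1,3,4]; order=2,0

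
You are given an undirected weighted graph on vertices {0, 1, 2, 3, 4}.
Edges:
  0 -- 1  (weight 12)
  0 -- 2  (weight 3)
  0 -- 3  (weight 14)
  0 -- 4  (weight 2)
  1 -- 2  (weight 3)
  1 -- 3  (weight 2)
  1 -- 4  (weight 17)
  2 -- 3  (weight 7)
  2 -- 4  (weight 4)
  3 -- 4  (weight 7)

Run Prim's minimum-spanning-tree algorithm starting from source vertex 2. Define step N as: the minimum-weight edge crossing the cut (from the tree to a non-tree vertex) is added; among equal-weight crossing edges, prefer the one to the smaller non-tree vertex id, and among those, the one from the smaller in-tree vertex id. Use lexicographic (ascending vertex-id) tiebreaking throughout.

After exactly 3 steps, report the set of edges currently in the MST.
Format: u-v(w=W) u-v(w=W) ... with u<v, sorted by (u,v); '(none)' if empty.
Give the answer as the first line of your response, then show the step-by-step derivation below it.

0-2(w=3) 0-4(w=2) 1-2(w=3)

step 1: add edge 0-2 (w=3); MST = {0-2(w=3)}
step 2: add edge 0-4 (w=2); MST = {0-2(w=3) 0-4(w=2)}
step 3: add edge 1-2 (w=3); MST = {0-2(w=3) 0-4(w=2) 1-2(w=3)}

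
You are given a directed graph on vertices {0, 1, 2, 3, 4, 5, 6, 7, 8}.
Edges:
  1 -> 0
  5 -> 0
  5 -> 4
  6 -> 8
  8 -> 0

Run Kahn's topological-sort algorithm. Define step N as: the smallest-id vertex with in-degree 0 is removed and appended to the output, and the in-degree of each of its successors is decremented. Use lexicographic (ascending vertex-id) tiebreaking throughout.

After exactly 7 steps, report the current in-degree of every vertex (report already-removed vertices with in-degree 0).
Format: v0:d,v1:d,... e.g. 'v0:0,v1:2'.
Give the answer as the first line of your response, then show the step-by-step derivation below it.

v0:1,v1:0,v2:0,v3:0,v4:0,v5:0,v6:0,v7:0,v8:0

step 1: output 1; order=[1]; indeg=(2,0,0,0,1,0,0,0,1)
step 2: output 2; order=[1,2]; indeg=(2,0,0,0,1,0,0,0,1)
step 3: output 3; order=[1,2,3]; indeg=(2,0,0,0,1,0,0,0,1)
step 4: output 5; order=[1,2,3,5]; indeg=(1,0,0,0,0,0,0,0,1)
step 5: output 4; order=[1,2,3,5,4]; indeg=(1,0,0,0,0,0,0,0,1)
step 6: output 6; order=[1,2,3,5,4,6]; indeg=(1,0,0,0,0,0,0,0,0)
step 7: output 7; order=[1,2,3,5,4,6,7]; indeg=(1,0,0,0,0,0,0,0,0)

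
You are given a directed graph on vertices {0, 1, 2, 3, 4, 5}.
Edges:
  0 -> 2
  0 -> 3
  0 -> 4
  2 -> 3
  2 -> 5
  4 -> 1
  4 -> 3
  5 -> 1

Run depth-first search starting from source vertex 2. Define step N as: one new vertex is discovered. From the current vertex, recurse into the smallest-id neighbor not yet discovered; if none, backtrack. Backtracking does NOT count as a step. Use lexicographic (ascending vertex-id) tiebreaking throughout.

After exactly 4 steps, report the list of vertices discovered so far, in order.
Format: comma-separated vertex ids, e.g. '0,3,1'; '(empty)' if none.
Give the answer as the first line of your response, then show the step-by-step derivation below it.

2,3,5,1

step 1: discover 2; path=2; order=2
step 2: discover 3; path=2>3; order=2,3
step 3: discover 5; path=2>5; order=2,3,5
step 4: discover 1; path=2>5>1; order=2,3,5,1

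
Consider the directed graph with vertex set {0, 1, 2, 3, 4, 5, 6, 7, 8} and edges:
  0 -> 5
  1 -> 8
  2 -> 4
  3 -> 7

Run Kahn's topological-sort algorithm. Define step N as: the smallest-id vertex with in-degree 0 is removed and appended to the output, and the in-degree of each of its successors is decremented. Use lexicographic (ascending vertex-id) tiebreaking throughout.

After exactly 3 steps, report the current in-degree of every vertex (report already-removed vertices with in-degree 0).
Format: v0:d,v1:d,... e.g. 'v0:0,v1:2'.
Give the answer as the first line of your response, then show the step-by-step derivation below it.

v0:0,v1:0,v2:0,v3:0,v4:0,v5:0,v6:0,v7:1,v8:0

step 1: output 0; order=[0]; indeg=(0,0,0,0,1,0,0,1,1)
step 2: output 1; order=[0,1]; indeg=(0,0,0,0,1,0,0,1,0)
step 3: output 2; order=[0,1,2]; indeg=(0,0,0,0,0,0,0,1,0)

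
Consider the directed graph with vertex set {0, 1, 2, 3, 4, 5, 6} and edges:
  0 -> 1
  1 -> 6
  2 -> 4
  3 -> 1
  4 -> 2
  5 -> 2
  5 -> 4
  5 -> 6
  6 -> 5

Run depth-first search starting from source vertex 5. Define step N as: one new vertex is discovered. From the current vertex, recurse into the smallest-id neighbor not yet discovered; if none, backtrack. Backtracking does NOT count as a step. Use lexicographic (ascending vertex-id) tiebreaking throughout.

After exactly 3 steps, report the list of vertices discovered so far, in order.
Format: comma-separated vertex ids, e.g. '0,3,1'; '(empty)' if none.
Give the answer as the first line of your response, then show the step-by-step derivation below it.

5,2,4

step 1: discover 5; path=5; order=5
step 2: discover 2; path=5>2; order=5,2
step 3: discover 4; path=5>2>4; order=5,2,4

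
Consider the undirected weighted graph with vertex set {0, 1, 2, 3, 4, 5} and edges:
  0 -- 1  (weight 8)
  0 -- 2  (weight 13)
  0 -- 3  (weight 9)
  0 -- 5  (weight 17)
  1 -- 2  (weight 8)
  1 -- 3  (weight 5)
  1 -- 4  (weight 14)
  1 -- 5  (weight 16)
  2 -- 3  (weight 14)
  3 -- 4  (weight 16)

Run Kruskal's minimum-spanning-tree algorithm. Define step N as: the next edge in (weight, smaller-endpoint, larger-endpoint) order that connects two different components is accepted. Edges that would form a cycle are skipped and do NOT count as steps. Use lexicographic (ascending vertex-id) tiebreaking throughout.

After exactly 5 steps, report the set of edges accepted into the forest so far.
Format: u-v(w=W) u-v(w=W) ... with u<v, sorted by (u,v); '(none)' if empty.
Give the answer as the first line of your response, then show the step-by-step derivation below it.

0-1(w=8) 1-2(w=8) 1-3(w=5) 1-4(w=14) 1-5(w=16)

step 1: add edge 1-3 (w=5); MST = {1-3(w=5)}
step 2: add edge 0-1 (w=8); MST = {0-1(w=8) 1-3(w=5)}
step 3: add edge 1-2 (w=8); MST = {0-1(w=8) 1-2(w=8) 1-3(w=5)}
step 4: add edge 1-4 (w=14); MST = {0-1(w=8) 1-2(w=8) 1-3(w=5) 1-4(w=14)}
step 5: add edge 1-5 (w=16); MST = {0-1(w=8) 1-2(w=8) 1-3(w=5) 1-4(w=14) 1-5(w=16)}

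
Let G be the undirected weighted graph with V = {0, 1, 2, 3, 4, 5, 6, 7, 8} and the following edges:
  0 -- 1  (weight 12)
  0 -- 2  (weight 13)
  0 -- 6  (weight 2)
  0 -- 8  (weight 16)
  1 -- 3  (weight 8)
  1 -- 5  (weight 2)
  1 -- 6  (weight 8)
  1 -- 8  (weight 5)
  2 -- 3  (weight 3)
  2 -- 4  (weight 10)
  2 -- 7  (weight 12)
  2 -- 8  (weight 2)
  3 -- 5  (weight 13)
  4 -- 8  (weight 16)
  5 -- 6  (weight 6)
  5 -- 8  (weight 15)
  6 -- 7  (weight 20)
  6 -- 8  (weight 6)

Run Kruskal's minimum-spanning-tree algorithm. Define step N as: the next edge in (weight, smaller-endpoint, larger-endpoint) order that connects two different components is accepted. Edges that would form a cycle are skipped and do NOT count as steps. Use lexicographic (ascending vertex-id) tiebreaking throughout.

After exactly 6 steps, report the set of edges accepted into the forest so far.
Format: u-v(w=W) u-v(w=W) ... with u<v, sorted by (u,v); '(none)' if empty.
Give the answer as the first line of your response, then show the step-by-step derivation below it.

0-6(w=2) 1-5(w=2) 1-8(w=5) 2-3(w=3) 2-8(w=2) 5-6(w=6)

step 1: add edge 0-6 (w=2); MST = {0-6(w=2)}
step 2: add edge 1-5 (w=2); MST = {0-6(w=2) 1-5(w=2)}
step 3: add edge 2-8 (w=2); MST = {0-6(w=2) 1-5(w=2) 2-8(w=2)}
step 4: add edge 2-3 (w=3); MST = {0-6(w=2) 1-5(w=2) 2-3(w=3) 2-8(w=2)}
step 5: add edge 1-8 (w=5); MST = {0-6(w=2) 1-5(w=2) 1-8(w=5) 2-3(w=3) 2-8(w=2)}
step 6: add edge 5-6 (w=6); MST = {0-6(w=2) 1-5(w=2) 1-8(w=5) 2-3(w=3) 2-8(w=2) 5-6(w=6)}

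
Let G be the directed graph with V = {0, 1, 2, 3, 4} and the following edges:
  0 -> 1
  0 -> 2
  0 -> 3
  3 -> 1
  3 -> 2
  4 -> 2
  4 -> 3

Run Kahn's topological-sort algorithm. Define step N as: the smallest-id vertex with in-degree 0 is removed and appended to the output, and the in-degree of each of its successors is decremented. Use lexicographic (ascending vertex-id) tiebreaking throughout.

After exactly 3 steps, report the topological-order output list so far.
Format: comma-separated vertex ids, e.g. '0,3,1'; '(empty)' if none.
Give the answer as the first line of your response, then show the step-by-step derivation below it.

0,4,3

step 1: output 0; order=[0]; indeg=(0,1,2,1,0)
step 2: output 4; order=[0,4]; indeg=(0,1,1,0,0)
step 3: output 3; order=[0,4,3]; indeg=(0,0,0,0,0)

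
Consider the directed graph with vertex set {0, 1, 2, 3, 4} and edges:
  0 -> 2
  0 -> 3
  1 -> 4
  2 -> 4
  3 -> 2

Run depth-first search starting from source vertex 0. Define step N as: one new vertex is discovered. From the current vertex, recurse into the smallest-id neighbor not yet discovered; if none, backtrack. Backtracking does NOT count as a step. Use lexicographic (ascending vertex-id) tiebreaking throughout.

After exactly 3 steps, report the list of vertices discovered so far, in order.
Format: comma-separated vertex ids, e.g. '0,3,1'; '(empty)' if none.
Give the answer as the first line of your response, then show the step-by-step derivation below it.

0,2,4

step 1: discover 0; path=0; order=0
step 2: discover 2; path=0>2; order=0,2
step 3: discover 4; path=0>2>4; order=0,2,4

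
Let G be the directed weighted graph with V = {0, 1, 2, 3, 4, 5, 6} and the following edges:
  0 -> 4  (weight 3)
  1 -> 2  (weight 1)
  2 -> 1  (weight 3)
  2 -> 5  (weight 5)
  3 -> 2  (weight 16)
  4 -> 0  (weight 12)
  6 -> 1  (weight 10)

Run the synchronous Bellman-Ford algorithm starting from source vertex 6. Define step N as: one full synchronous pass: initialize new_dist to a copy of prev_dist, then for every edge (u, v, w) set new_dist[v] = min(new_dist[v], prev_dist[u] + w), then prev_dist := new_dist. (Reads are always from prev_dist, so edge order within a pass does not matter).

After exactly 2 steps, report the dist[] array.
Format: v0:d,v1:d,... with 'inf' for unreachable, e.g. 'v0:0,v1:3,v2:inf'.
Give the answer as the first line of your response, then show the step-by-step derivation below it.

v0:inf,v1:10,v2:11,v3:inf,v4:inf,v5:inf,v6:0

step 1: dist = v0:inf,v1:10,v2:inf,v3:inf,v4:inf,v5:inf,v6:0
step 2: dist = v0:inf,v1:10,v2:11,v3:inf,v4:inf,v5:inf,v6:0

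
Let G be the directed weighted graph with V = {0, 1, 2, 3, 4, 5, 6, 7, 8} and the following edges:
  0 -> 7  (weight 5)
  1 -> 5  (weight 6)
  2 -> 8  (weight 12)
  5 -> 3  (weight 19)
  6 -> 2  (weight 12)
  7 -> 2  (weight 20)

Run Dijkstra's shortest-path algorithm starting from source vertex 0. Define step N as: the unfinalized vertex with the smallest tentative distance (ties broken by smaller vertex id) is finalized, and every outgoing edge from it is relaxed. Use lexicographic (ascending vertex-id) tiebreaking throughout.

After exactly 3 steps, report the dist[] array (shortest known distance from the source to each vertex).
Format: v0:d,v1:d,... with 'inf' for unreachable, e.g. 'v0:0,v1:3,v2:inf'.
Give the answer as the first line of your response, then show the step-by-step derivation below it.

v0:0,v1:inf,v2:25,v3:inf,v4:inf,v5:inf,v6:inf,v7:5,v8:37

step 1: dist = v0:0,v1:inf,v2:inf,v3:inf,v4:inf,v5:inf,v6:inf,v7:5,v8:inf
step 2: dist = v0:0,v1:inf,v2:25,v3:inf,v4:inf,v5:inf,v6:inf,v7:5,v8:inf
step 3: dist = v0:0,v1:inf,v2:25,v3:inf,v4:inf,v5:inf,v6:inf,v7:5,v8:37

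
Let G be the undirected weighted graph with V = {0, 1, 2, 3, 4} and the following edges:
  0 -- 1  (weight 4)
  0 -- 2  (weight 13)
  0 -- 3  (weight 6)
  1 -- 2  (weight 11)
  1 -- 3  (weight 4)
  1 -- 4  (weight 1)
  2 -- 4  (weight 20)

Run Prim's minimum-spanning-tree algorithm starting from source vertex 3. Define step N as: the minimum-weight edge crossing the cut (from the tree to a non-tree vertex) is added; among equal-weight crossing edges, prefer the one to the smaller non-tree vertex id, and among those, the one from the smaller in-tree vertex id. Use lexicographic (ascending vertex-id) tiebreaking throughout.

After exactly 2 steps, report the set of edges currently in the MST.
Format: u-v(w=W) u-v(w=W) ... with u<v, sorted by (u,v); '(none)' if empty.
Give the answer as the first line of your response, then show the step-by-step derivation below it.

1-3(w=4) 1-4(w=1)

step 1: add edge 1-3 (w=4); MST = {1-3(w=4)}
step 2: add edge 1-4 (w=1); MST = {1-3(w=4) 1-4(w=1)}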